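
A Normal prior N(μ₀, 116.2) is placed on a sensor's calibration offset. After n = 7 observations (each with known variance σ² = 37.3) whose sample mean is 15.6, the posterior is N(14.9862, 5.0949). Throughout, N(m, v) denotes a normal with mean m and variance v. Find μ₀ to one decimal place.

With known observation variance, the Normal–Normal posterior has precision τ_n = τ₀ + n/σ² and mean μ_n = (τ₀μ₀ + (n/σ²)x̄)/τ_n.
Here τ₀ = 1/116.2 = 0.008606 and τ_data = 7/37.3 = 0.187668, so τ_n = 0.196274.
Rearranging for μ₀: μ₀ = (μ_n·τ_n − τ_data·x̄)/τ₀ = (14.9862·0.196274 − 0.187668·15.6) / 0.008606 = 0.013781/0.008606 ≈ 1.6.

μ₀ = 1.6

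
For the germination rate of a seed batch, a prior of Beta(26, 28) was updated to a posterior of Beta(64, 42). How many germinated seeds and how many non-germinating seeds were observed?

38 germinated seeds and 14 non-germinating seeds

Under Beta–binomial conjugacy the posterior parameters are (a+s, b+f).
So s = 64 − 26 = 38 and f = 42 − 28 = 14.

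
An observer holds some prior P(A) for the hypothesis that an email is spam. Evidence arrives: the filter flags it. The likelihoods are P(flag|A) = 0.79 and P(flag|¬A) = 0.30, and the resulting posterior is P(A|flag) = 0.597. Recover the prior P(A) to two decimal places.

Bayes' rule in odds form gives O(A|E) = O(A)·[P(E|A)/P(E|¬A)], hence O(A) = O(A|E)/LR.
Posterior odds = 0.597/(1−0.597) = 1.4814. LR = 0.79/0.30 = 2.6333.
Prior odds = 1.4814/2.6333 = 0.5626, so P(A) = 0.5626/(1+0.5626) ≈ 0.36.

P(A) = 0.36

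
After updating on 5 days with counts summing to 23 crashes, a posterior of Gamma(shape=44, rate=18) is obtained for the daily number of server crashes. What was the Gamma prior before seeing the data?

Gamma(shape=21, rate=13)

A Gamma(α, β) prior (rate parametrization) on a Poisson rate with n observations summing to S gives posterior Gamma(α+S, β+n).
So α = 44 − 23 = 21 and β = 18 − 5 = 13.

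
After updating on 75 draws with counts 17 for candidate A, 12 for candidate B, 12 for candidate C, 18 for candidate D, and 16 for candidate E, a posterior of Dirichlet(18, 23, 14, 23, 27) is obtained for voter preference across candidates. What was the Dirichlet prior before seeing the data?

For a Dirichlet(α) prior with multinomial counts c, the posterior is Dirichlet(α + c) componentwise.
Subtract each count from the matching posterior parameter: 18−17=1, 23−12=11, 14−12=2, 23−18=5, 27−16=11.

Dirichlet(1, 11, 2, 5, 11)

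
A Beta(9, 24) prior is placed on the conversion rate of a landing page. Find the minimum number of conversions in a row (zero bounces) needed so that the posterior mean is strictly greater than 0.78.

After k conversions and 0 bounces the posterior is Beta(9+k, 24), with mean (9+k)/(9+24+k).
Set (9+k)/(33+k) > 0.78 and solve: k > (0.78·33 − 9)/(1 − 0.78) = 76.091.
The smallest integer exceeding 76.091 is 77.

k = 77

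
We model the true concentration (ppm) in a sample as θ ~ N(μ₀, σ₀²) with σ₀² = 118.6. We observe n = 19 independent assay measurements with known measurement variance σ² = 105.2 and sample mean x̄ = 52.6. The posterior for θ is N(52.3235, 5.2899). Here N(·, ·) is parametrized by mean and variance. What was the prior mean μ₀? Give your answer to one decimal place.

The posterior mean is a precision-weighted average: μ_n = (τ₀μ₀ + τ_data·x̄)/(τ₀+τ_data), with τ₀=1/σ₀² and τ_data=n/σ².
Here τ₀ = 1/118.6 = 0.008432 and τ_data = 19/105.2 = 0.180608, so τ_n = 0.189040.
Rearranging for μ₀: μ₀ = (μ_n·τ_n − τ_data·x̄)/τ₀ = (52.3235·0.189040 − 0.180608·52.6) / 0.008432 = 0.391254/0.008432 ≈ 46.4.

μ₀ = 46.4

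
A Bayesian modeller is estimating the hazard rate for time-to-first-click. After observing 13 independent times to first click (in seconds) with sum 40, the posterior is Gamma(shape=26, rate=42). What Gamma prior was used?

For an exponential likelihood with a Gamma(α, β) prior on the rate, n observations with total T give posterior Gamma(α+n, β+T).
So α = 26 − 13 = 13 and β = 42 − 40 = 2.

Gamma(shape=13, rate=2)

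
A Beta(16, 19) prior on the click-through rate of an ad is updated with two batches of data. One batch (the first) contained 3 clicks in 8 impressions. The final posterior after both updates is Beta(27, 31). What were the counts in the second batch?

Because Beta–binomial updating is additive in the counts, the combined data contributed (α_post−α_prior, β_post−β_prior) successes and failures.
Total across both batches: 27−16=11 clicks, 31−19=12 non-clicks.
Subtract the first batch: 11−3=8 clicks and 12−5=7 non-clicks.

8 clicks and 7 non-clicks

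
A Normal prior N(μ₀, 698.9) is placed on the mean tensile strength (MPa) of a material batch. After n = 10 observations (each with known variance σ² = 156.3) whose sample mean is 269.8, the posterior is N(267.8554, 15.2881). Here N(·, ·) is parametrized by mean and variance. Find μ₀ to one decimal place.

The posterior mean is a precision-weighted average: μ_n = (τ₀μ₀ + τ_data·x̄)/(τ₀+τ_data), with τ₀=1/σ₀² and τ_data=n/σ².
Here τ₀ = 1/698.9 = 0.001431 and τ_data = 10/156.3 = 0.063980, so τ_n = 0.065411.
Rearranging for μ₀: μ₀ = (μ_n·τ_n − τ_data·x̄)/τ₀ = (267.8554·0.065411 − 0.063980·269.8) / 0.001431 = 0.258886/0.001431 ≈ 180.9.

μ₀ = 180.9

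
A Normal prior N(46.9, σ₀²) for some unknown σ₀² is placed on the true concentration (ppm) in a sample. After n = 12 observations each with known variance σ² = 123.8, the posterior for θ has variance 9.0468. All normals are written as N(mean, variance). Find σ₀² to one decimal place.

Posterior precision equals prior precision plus data precision: 1/σ_n² = 1/σ₀² + n/σ².
So 1/σ₀² = 1/9.0468 − 12/123.8 = 0.110536 − 0.096931 = 0.013605.
Hence σ₀² = 1/0.013605 ≈ 73.5.

σ₀² = 73.5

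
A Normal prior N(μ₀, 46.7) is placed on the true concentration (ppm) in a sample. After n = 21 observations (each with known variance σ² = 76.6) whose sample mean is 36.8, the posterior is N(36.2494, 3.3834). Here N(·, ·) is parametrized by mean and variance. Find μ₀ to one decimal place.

μ₀ = 29.2

The posterior mean is a precision-weighted average: μ_n = (τ₀μ₀ + τ_data·x̄)/(τ₀+τ_data), with τ₀=1/σ₀² and τ_data=n/σ².
Here τ₀ = 1/46.7 = 0.021413 and τ_data = 21/76.6 = 0.274151, so τ_n = 0.295564.
Rearranging for μ₀: μ₀ = (μ_n·τ_n − τ_data·x̄)/τ₀ = (36.2494·0.295564 − 0.274151·36.8) / 0.021413 = 0.625261/0.021413 ≈ 29.2.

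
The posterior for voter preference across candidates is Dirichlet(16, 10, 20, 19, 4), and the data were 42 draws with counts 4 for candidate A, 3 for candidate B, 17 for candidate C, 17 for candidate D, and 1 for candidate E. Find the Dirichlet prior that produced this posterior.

For a Dirichlet(α) prior with multinomial counts c, the posterior is Dirichlet(α + c) componentwise.
Subtract each count from the matching posterior parameter: 16−4=12, 10−3=7, 20−17=3, 19−17=2, 4−1=3.

Dirichlet(12, 7, 3, 2, 3)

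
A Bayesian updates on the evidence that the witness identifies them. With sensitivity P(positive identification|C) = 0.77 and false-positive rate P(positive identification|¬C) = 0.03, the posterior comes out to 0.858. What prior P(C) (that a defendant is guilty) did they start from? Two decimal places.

In odds form, posterior odds = prior odds × likelihood ratio, so prior odds = posterior odds ÷ LR.
Posterior odds = 0.858/(1−0.858) = 6.0423. LR = 0.77/0.03 = 25.6667.
Prior odds = 6.0423/25.6667 = 0.2354, so P(C) = 0.2354/(1+0.2354) ≈ 0.19.

P(C) = 0.19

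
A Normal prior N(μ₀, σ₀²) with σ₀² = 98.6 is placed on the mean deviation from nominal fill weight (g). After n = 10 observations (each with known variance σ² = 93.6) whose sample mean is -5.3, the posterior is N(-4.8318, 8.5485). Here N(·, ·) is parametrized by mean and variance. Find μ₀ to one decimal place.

μ₀ = 0.1

The posterior mean is a precision-weighted average: μ_n = (τ₀μ₀ + τ_data·x̄)/(τ₀+τ_data), with τ₀=1/σ₀² and τ_data=n/σ².
Here τ₀ = 1/98.6 = 0.010142 and τ_data = 10/93.6 = 0.106838, so τ_n = 0.116980.
Rearranging for μ₀: μ₀ = (μ_n·τ_n − τ_data·x̄)/τ₀ = (-4.8318·0.116980 − 0.106838·-5.3) / 0.010142 = 0.001017/0.010142 ≈ 0.1.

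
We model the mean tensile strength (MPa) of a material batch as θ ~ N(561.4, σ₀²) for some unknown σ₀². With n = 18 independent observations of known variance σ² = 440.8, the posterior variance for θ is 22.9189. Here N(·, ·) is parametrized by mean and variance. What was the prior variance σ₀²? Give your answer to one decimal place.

σ₀² = 357.5

Posterior precision equals prior precision plus data precision: 1/σ_n² = 1/σ₀² + n/σ².
So 1/σ₀² = 1/22.9189 − 18/440.8 = 0.043632 − 0.040835 = 0.002797.
Hence σ₀² = 1/0.002797 ≈ 357.5.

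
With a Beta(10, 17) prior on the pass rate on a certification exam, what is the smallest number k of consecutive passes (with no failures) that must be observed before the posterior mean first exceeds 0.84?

After k passes and 0 failures the posterior is Beta(10+k, 17), with mean (10+k)/(10+17+k).
Set (10+k)/(27+k) > 0.84 and solve: k > (0.84·27 − 10)/(1 − 0.84) = 79.250.
The smallest integer exceeding 79.250 is 80, and checking k=80: (90)/(107) = 0.8411 > 0.84.

k = 80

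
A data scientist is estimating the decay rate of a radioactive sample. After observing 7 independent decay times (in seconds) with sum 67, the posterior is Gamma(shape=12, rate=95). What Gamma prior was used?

For an exponential likelihood with a Gamma(α, β) prior on the rate, n observations with total T give posterior Gamma(α+n, β+T).
So α = 12 − 7 = 5 and β = 95 − 67 = 28.

Gamma(shape=5, rate=28)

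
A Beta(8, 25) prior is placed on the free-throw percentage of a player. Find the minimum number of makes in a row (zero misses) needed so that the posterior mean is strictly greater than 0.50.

k = 18

After k makes and 0 misses the posterior is Beta(8+k, 25), with mean (8+k)/(8+25+k).
Set (8+k)/(33+k) > 0.50 and solve: k > (0.50·33 − 8)/(1 − 0.50) = 17.000.
The smallest integer exceeding 17.000 is 18.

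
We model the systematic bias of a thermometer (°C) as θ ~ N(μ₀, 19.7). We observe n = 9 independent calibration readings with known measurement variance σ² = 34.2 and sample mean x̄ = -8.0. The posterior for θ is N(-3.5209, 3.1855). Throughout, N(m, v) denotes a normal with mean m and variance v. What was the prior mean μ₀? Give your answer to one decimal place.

μ₀ = 19.7

With known observation variance, the Normal–Normal posterior has precision τ_n = τ₀ + n/σ² and mean μ_n = (τ₀μ₀ + (n/σ²)x̄)/τ_n.
Here τ₀ = 1/19.7 = 0.050761 and τ_data = 9/34.2 = 0.263158, so τ_n = 0.313919.
Rearranging for μ₀: μ₀ = (μ_n·τ_n − τ_data·x̄)/τ₀ = (-3.5209·0.313919 − 0.263158·-8.0) / 0.050761 = 0.999987/0.050761 ≈ 19.7.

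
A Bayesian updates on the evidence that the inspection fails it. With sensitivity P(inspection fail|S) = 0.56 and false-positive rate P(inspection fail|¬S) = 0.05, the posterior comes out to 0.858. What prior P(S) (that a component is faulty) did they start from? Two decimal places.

In odds form, posterior odds = prior odds × likelihood ratio, so prior odds = posterior odds ÷ LR.
Posterior odds = 0.858/(1−0.858) = 6.0423. LR = 0.56/0.05 = 11.2000.
Prior odds = 6.0423/11.2000 = 0.5395, so P(S) = 0.5395/(1+0.5395) ≈ 0.35.

P(S) = 0.35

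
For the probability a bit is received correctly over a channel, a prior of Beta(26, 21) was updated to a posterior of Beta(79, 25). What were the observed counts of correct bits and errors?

A Beta(a, b) prior with s successes and f failures in binomial data gives a Beta(a+s, b+f) posterior.
Match parameters: s=79−26=53, f=25−21=4.

53 correct bits and 4 errors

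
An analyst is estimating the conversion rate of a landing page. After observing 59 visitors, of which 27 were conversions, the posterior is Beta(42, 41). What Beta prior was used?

Beta is conjugate to the binomial likelihood: posterior = Beta(α+s, β+f).
So α = 42 − 27 = 15 and β = 41 − 32 = 9.

Beta(15, 9)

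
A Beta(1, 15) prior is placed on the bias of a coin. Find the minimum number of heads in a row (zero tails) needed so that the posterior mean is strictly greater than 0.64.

k = 26

After k heads and 0 tails the posterior is Beta(1+k, 15), with mean (1+k)/(1+15+k).
Set (1+k)/(16+k) > 0.64 and solve: k > (0.64·16 − 1)/(1 − 0.64) = 25.667.
The smallest integer exceeding 25.667 is 26.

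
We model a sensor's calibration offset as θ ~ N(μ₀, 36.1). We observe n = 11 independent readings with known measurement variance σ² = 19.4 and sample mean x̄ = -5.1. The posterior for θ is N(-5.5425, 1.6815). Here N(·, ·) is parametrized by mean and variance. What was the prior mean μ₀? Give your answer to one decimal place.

μ₀ = -14.6

With known observation variance, the Normal–Normal posterior has precision τ_n = τ₀ + n/σ² and mean μ_n = (τ₀μ₀ + (n/σ²)x̄)/τ_n.
Here τ₀ = 1/36.1 = 0.027701 and τ_data = 11/19.4 = 0.567010, so τ_n = 0.594711.
Rearranging for μ₀: μ₀ = (μ_n·τ_n − τ_data·x̄)/τ₀ = (-5.5425·0.594711 − 0.567010·-5.1) / 0.027701 = -0.404435/0.027701 ≈ -14.6.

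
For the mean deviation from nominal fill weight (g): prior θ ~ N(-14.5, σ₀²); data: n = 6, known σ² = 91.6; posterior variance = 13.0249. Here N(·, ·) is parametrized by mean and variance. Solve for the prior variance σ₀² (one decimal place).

σ₀² = 88.7

For the Normal–Normal model with known σ², precisions add: τ_n = τ₀ + n/σ².
So 1/σ₀² = 1/13.0249 − 6/91.6 = 0.076776 − 0.065502 = 0.011274.
Hence σ₀² = 1/0.011274 ≈ 88.7.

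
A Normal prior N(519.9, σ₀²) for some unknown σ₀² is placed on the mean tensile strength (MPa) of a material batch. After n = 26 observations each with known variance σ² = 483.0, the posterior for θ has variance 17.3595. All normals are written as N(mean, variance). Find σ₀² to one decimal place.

σ₀² = 264.9

Posterior precision equals prior precision plus data precision: 1/σ_n² = 1/σ₀² + n/σ².
So 1/σ₀² = 1/17.3595 − 26/483.0 = 0.057605 − 0.053830 = 0.003775.
Hence σ₀² = 1/0.003775 ≈ 264.9.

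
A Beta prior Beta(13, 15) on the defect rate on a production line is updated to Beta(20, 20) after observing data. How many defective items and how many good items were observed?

Beta is conjugate to the binomial likelihood: posterior = Beta(α+s, β+f).
Match parameters: s=20−13=7, f=20−15=5.

7 defective items and 5 good items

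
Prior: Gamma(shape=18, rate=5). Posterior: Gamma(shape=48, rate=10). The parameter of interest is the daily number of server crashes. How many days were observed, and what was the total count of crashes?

A Gamma(α, β) prior (rate parametrization) on a Poisson rate with n observations summing to S gives posterior Gamma(α+S, β+n).
Matching: Σxᵢ = 48 − 18 = 30 and n = 10 − 5 = 5.

n = 5 days with total 30 crashes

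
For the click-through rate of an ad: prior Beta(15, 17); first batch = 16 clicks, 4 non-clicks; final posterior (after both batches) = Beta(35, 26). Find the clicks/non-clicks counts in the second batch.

Because Beta–binomial updating is additive in the counts, the combined data contributed (α_post−α_prior, β_post−β_prior) successes and failures.
Total across both batches: 35−15=20 clicks, 26−17=9 non-clicks.
Subtract the first batch: 20−16=4 clicks and 9−4=5 non-clicks.

4 clicks and 5 non-clicks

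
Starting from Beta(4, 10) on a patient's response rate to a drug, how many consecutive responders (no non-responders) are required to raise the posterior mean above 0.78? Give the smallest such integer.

k = 32

After k responders and 0 non-responders the posterior is Beta(4+k, 10), with mean (4+k)/(4+10+k).
Set (4+k)/(14+k) > 0.78 and solve: k > (0.78·14 − 4)/(1 − 0.78) = 31.455.
The smallest integer exceeding 31.455 is 32.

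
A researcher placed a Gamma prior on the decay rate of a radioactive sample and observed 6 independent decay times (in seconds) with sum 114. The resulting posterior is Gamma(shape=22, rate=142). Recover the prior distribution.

Gamma(shape=16, rate=28)

For an exponential likelihood with a Gamma(α, β) prior on the rate, n observations with total T give posterior Gamma(α+n, β+T).
So α = 22 − 6 = 16 and β = 142 − 114 = 28.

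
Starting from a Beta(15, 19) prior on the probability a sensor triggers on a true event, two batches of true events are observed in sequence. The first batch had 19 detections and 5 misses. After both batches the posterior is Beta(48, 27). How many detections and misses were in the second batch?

14 detections and 3 misses

Because Beta–binomial updating is additive in the counts, the combined data contributed (α_post−α_prior, β_post−β_prior) successes and failures.
Total across both batches: 48−15=33 detections, 27−19=8 misses.
Subtract the first batch: 33−19=14 detections and 8−5=3 misses.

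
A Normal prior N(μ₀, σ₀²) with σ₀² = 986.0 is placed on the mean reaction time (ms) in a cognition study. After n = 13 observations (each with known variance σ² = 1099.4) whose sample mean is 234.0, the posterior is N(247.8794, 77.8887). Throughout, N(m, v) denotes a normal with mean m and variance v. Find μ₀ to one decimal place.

With known observation variance, the Normal–Normal posterior has precision τ_n = τ₀ + n/σ² and mean μ_n = (τ₀μ₀ + (n/σ²)x̄)/τ_n.
Here τ₀ = 1/986.0 = 0.001014 and τ_data = 13/1099.4 = 0.011825, so τ_n = 0.012839.
Rearranging for μ₀: μ₀ = (μ_n·τ_n − τ_data·x̄)/τ₀ = (247.8794·0.012839 − 0.011825·234.0) / 0.001014 = 0.415474/0.001014 ≈ 409.7.

μ₀ = 409.7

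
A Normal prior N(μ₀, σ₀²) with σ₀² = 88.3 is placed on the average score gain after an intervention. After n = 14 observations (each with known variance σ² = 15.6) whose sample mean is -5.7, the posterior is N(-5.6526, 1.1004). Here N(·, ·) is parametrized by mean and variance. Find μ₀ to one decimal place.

The posterior mean is a precision-weighted average: μ_n = (τ₀μ₀ + τ_data·x̄)/(τ₀+τ_data), with τ₀=1/σ₀² and τ_data=n/σ².
Here τ₀ = 1/88.3 = 0.011325 and τ_data = 14/15.6 = 0.897436, so τ_n = 0.908761.
Rearranging for μ₀: μ₀ = (μ_n·τ_n − τ_data·x̄)/τ₀ = (-5.6526·0.908761 − 0.897436·-5.7) / 0.011325 = -0.021477/0.011325 ≈ -1.9.

μ₀ = -1.9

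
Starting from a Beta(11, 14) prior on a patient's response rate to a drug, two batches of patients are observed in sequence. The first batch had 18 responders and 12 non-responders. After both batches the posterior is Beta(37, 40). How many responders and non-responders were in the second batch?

8 responders and 14 non-responders

Sequential conjugate updates are equivalent to a single update on the pooled data, so total successes = posterior α − prior α and total failures = posterior β − prior β.
Total across both batches: 37−11=26 responders, 40−14=26 non-responders.
Subtract the first batch: 26−18=8 responders and 26−12=14 non-responders.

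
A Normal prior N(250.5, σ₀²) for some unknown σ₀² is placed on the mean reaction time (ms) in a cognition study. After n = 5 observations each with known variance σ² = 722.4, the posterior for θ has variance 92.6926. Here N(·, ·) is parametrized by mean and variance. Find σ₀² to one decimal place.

σ₀² = 258.6

For the Normal–Normal model with known σ², precisions add: τ_n = τ₀ + n/σ².
So 1/σ₀² = 1/92.6926 − 5/722.4 = 0.010788 − 0.006921 = 0.003867.
Hence σ₀² = 1/0.003867 ≈ 258.6.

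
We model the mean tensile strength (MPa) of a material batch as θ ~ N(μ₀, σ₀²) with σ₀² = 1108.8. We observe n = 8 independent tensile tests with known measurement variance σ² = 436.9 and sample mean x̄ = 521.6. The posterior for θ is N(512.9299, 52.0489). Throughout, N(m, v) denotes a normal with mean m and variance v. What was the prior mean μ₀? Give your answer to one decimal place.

The posterior mean is a precision-weighted average: μ_n = (τ₀μ₀ + τ_data·x̄)/(τ₀+τ_data), with τ₀=1/σ₀² and τ_data=n/σ².
Here τ₀ = 1/1108.8 = 0.000902 and τ_data = 8/436.9 = 0.018311, so τ_n = 0.019213.
Rearranging for μ₀: μ₀ = (μ_n·τ_n − τ_data·x̄)/τ₀ = (512.9299·0.019213 − 0.018311·521.6) / 0.000902 = 0.303905/0.000902 ≈ 336.9.

μ₀ = 336.9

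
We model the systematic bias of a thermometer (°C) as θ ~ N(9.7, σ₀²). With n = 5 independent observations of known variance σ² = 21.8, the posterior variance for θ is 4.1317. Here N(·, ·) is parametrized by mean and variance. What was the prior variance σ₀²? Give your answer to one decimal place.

For the Normal–Normal model with known σ², precisions add: τ_n = τ₀ + n/σ².
So 1/σ₀² = 1/4.1317 − 5/21.8 = 0.242031 − 0.229358 = 0.012673.
Hence σ₀² = 1/0.012673 ≈ 78.9.

σ₀² = 78.9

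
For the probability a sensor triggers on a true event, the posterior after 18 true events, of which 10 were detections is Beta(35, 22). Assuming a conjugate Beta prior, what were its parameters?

Beta is conjugate to the binomial likelihood: posterior = Beta(α+s, β+f).
So α = 35 − 10 = 25 and β = 22 − 8 = 14.

Beta(25, 14)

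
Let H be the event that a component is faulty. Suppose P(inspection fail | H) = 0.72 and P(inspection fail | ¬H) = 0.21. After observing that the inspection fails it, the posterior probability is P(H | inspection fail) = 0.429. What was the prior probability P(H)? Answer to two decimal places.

P(H) = 0.18

In odds form, posterior odds = prior odds × likelihood ratio, so prior odds = posterior odds ÷ LR.
Posterior odds = 0.429/(1−0.429) = 0.7513. LR = 0.72/0.21 = 3.4286.
Prior odds = 0.7513/3.4286 = 0.2191, so P(H) = 0.2191/(1+0.2191) ≈ 0.18.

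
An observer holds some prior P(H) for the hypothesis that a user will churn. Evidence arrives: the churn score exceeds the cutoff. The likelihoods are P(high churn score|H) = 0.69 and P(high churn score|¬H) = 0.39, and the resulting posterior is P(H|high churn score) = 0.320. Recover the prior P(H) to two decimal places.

P(H) = 0.21

In odds form, posterior odds = prior odds × likelihood ratio, so prior odds = posterior odds ÷ LR.
Posterior odds = 0.320/(1−0.320) = 0.4706. LR = 0.69/0.39 = 1.7692.
Prior odds = 0.4706/1.7692 = 0.2660, so P(H) = 0.2660/(1+0.2660) ≈ 0.21.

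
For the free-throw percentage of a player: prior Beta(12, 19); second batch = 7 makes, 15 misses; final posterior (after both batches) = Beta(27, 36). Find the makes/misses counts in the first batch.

8 makes and 2 misses

Because Beta–binomial updating is additive in the counts, the combined data contributed (α_post−α_prior, β_post−β_prior) successes and failures.
Total across both batches: 27−12=15 makes, 36−19=17 misses.
Subtract the second batch: 15−7=8 makes and 17−15=2 misses.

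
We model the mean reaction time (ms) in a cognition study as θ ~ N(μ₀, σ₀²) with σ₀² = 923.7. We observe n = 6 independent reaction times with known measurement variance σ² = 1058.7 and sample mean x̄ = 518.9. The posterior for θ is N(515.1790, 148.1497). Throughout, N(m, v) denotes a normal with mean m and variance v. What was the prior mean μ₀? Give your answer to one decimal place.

The posterior mean is a precision-weighted average: μ_n = (τ₀μ₀ + τ_data·x̄)/(τ₀+τ_data), with τ₀=1/σ₀² and τ_data=n/σ².
Here τ₀ = 1/923.7 = 0.001083 and τ_data = 6/1058.7 = 0.005667, so τ_n = 0.006750.
Rearranging for μ₀: μ₀ = (μ_n·τ_n − τ_data·x̄)/τ₀ = (515.1790·0.006750 − 0.005667·518.9) / 0.001083 = 0.536852/0.001083 ≈ 495.7.

μ₀ = 495.7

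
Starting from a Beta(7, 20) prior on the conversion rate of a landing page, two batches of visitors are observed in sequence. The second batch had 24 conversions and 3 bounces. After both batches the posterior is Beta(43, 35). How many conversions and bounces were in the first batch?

Sequential conjugate updates are equivalent to a single update on the pooled data, so total successes = posterior α − prior α and total failures = posterior β − prior β.
Total across both batches: 43−7=36 conversions, 35−20=15 bounces.
Subtract the second batch: 36−24=12 conversions and 15−3=12 bounces.

12 conversions and 12 bounces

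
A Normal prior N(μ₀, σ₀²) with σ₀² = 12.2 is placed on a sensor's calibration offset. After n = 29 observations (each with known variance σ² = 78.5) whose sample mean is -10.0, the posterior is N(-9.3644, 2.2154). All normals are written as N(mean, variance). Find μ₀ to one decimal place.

μ₀ = -6.5

With known observation variance, the Normal–Normal posterior has precision τ_n = τ₀ + n/σ² and mean μ_n = (τ₀μ₀ + (n/σ²)x̄)/τ_n.
Here τ₀ = 1/12.2 = 0.081967 and τ_data = 29/78.5 = 0.369427, so τ_n = 0.451394.
Rearranging for μ₀: μ₀ = (μ_n·τ_n − τ_data·x̄)/τ₀ = (-9.3644·0.451394 − 0.369427·-10.0) / 0.081967 = -0.532764/0.081967 ≈ -6.5.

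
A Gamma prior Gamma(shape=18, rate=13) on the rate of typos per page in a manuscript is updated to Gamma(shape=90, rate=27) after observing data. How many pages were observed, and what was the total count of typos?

n = 14 pages with total 72 typos

A Gamma(α, β) prior (rate parametrization) on a Poisson rate with n observations summing to S gives posterior Gamma(α+S, β+n).
Matching: Σxᵢ = 90 − 18 = 72 and n = 27 − 13 = 14.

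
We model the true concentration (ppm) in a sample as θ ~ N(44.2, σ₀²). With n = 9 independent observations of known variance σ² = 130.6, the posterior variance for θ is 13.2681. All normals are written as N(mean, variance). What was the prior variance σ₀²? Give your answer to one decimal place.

Posterior precision equals prior precision plus data precision: 1/σ_n² = 1/σ₀² + n/σ².
So 1/σ₀² = 1/13.2681 − 9/130.6 = 0.075369 − 0.068913 = 0.006456.
Hence σ₀² = 1/0.006456 ≈ 154.9.

σ₀² = 154.9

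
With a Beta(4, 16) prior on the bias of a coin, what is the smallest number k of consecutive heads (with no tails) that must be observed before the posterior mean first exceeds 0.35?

After k heads and 0 tails the posterior is Beta(4+k, 16), with mean (4+k)/(4+16+k).
Set (4+k)/(20+k) > 0.35 and solve: k > (0.35·20 − 4)/(1 − 0.35) = 4.615.
The smallest integer exceeding 4.615 is 5.

k = 5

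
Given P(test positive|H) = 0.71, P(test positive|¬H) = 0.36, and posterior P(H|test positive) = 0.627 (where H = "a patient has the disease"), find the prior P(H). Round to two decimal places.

In odds form, posterior odds = prior odds × likelihood ratio, so prior odds = posterior odds ÷ LR.
Posterior odds = 0.627/(1−0.627) = 1.6810. LR = 0.71/0.36 = 1.9722.
Prior odds = 1.6810/1.9722 = 0.8523, so P(H) = 0.8523/(1+0.8523) ≈ 0.46.

P(H) = 0.46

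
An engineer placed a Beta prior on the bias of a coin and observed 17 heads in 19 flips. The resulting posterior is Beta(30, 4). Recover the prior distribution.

Under Beta–binomial conjugacy the posterior parameters are (α+s, β+f).
Subtract the data counts: 30−17=13, 4−2=2.

Beta(13, 2)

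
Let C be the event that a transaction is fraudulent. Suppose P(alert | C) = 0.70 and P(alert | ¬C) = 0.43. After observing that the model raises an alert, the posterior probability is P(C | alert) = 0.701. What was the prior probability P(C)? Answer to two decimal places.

P(C) = 0.59

Bayes' rule in odds form gives O(C|E) = O(C)·[P(E|C)/P(E|¬C)], hence O(C) = O(C|E)/LR.
Posterior odds = 0.701/(1−0.701) = 2.3445. LR = 0.70/0.43 = 1.6279.
Prior odds = 2.3445/1.6279 = 1.4402, so P(C) = 1.4402/(1+1.4402) ≈ 0.59.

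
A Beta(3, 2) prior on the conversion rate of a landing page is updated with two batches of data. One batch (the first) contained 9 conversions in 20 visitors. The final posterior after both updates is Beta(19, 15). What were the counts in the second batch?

7 conversions and 2 bounces

Because Beta–binomial updating is additive in the counts, the combined data contributed (α_post−α_prior, β_post−β_prior) successes and failures.
Total across both batches: 19−3=16 conversions, 15−2=13 bounces.
Subtract the first batch: 16−9=7 conversions and 13−11=2 bounces.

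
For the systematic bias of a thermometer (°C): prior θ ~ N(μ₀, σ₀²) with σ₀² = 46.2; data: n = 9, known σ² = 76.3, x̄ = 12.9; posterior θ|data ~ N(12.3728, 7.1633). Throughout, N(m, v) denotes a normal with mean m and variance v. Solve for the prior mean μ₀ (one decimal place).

With known observation variance, the Normal–Normal posterior has precision τ_n = τ₀ + n/σ² and mean μ_n = (τ₀μ₀ + (n/σ²)x̄)/τ_n.
Here τ₀ = 1/46.2 = 0.021645 and τ_data = 9/76.3 = 0.117955, so τ_n = 0.139600.
Rearranging for μ₀: μ₀ = (μ_n·τ_n − τ_data·x̄)/τ₀ = (12.3728·0.139600 − 0.117955·12.9) / 0.021645 = 0.205623/0.021645 ≈ 9.5.

μ₀ = 9.5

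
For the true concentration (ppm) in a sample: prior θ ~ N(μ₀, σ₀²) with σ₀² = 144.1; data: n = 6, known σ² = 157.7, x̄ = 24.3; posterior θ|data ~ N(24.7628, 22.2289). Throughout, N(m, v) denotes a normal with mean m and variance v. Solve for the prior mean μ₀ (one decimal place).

The posterior mean is a precision-weighted average: μ_n = (τ₀μ₀ + τ_data·x̄)/(τ₀+τ_data), with τ₀=1/σ₀² and τ_data=n/σ².
Here τ₀ = 1/144.1 = 0.006940 and τ_data = 6/157.7 = 0.038047, so τ_n = 0.044987.
Rearranging for μ₀: μ₀ = (μ_n·τ_n − τ_data·x̄)/τ₀ = (24.7628·0.044987 − 0.038047·24.3) / 0.006940 = 0.189462/0.006940 ≈ 27.3.

μ₀ = 27.3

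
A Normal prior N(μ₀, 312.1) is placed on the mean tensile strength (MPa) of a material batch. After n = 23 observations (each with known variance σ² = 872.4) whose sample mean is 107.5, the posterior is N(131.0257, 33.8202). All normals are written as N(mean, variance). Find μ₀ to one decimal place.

μ₀ = 324.6

The posterior mean is a precision-weighted average: μ_n = (τ₀μ₀ + τ_data·x̄)/(τ₀+τ_data), with τ₀=1/σ₀² and τ_data=n/σ².
Here τ₀ = 1/312.1 = 0.003204 and τ_data = 23/872.4 = 0.026364, so τ_n = 0.029568.
Rearranging for μ₀: μ₀ = (μ_n·τ_n − τ_data·x̄)/τ₀ = (131.0257·0.029568 − 0.026364·107.5) / 0.003204 = 1.040038/0.003204 ≈ 324.6.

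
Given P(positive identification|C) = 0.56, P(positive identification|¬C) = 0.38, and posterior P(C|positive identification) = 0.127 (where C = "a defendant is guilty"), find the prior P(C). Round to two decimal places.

P(C) = 0.09

Bayes' rule in odds form gives O(C|E) = O(C)·[P(E|C)/P(E|¬C)], hence O(C) = O(C|E)/LR.
Posterior odds = 0.127/(1−0.127) = 0.1455. LR = 0.56/0.38 = 1.4737.
Prior odds = 0.1455/1.4737 = 0.0987, so P(C) = 0.0987/(1+0.0987) ≈ 0.09.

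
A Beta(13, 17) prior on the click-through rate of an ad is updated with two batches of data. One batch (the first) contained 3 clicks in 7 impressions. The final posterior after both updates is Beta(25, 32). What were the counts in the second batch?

Sequential conjugate updates are equivalent to a single update on the pooled data, so total successes = posterior α − prior α and total failures = posterior β − prior β.
Total across both batches: 25−13=12 clicks, 32−17=15 non-clicks.
Subtract the first batch: 12−3=9 clicks and 15−4=11 non-clicks.

9 clicks and 11 non-clicks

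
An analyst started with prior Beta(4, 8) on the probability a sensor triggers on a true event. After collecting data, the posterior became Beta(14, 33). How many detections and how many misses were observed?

10 detections and 25 misses

A Beta(α, β) prior with s successes and f failures in binomial data gives a Beta(α+s, β+f) posterior.
So s = 14 − 4 = 10 and f = 33 − 8 = 25.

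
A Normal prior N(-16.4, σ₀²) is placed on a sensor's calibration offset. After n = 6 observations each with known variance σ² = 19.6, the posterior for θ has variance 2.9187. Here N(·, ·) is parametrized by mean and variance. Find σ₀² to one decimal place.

σ₀² = 27.4

Posterior precision equals prior precision plus data precision: 1/σ_n² = 1/σ₀² + n/σ².
So 1/σ₀² = 1/2.9187 − 6/19.6 = 0.342618 − 0.306122 = 0.036496.
Hence σ₀² = 1/0.036496 ≈ 27.4.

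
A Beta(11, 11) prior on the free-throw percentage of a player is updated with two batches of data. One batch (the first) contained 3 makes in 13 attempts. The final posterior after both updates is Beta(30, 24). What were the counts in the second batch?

16 makes and 3 misses

Because Beta–binomial updating is additive in the counts, the combined data contributed (α_post−α_prior, β_post−β_prior) successes and failures.
Total across both batches: 30−11=19 makes, 24−11=13 misses.
Subtract the first batch: 19−3=16 makes and 13−10=3 misses.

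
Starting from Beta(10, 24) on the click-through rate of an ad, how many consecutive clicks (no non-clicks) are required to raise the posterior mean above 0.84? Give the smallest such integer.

k = 117

After k clicks and 0 non-clicks the posterior is Beta(10+k, 24), with mean (10+k)/(10+24+k).
Set (10+k)/(34+k) > 0.84 and solve: k > (0.84·34 − 10)/(1 − 0.84) = 116.000.
The smallest integer exceeding 116.000 is 117.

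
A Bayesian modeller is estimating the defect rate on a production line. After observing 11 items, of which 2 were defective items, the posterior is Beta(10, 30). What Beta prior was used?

Beta(8, 21)

Beta is conjugate to the binomial likelihood: posterior = Beta(a+s, b+f).
So a = 10 − 2 = 8 and b = 30 − 9 = 21.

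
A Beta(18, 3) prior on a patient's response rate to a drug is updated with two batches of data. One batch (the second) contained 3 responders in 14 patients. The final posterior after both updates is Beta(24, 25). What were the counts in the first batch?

3 responders and 11 non-responders

Because Beta–binomial updating is additive in the counts, the combined data contributed (α_post−α_prior, β_post−β_prior) successes and failures.
Total across both batches: 24−18=6 responders, 25−3=22 non-responders.
Subtract the second batch: 6−3=3 responders and 22−11=11 non-responders.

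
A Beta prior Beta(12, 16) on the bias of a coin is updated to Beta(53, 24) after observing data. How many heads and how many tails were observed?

41 heads and 8 tails

Beta is conjugate to the binomial likelihood: posterior = Beta(a+s, b+f).
Match parameters: s=53−12=41, f=24−16=8.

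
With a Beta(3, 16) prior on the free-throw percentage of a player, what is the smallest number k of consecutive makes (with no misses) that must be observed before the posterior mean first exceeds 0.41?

After k makes and 0 misses the posterior is Beta(3+k, 16), with mean (3+k)/(3+16+k).
Set (3+k)/(19+k) > 0.41 and solve: k > (0.41·19 − 3)/(1 − 0.41) = 8.119.
The smallest integer exceeding 8.119 is 9, and checking k=9: (12)/(28) = 0.4286 > 0.41.

k = 9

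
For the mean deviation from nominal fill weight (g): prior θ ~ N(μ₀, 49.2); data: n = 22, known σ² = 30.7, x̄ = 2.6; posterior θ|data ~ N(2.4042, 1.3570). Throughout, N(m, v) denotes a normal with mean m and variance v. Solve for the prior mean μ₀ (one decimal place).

With known observation variance, the Normal–Normal posterior has precision τ_n = τ₀ + n/σ² and mean μ_n = (τ₀μ₀ + (n/σ²)x̄)/τ_n.
Here τ₀ = 1/49.2 = 0.020325 and τ_data = 22/30.7 = 0.716612, so τ_n = 0.736937.
Rearranging for μ₀: μ₀ = (μ_n·τ_n − τ_data·x̄)/τ₀ = (2.4042·0.736937 − 0.716612·2.6) / 0.020325 = -0.091447/0.020325 ≈ -4.5.

μ₀ = -4.5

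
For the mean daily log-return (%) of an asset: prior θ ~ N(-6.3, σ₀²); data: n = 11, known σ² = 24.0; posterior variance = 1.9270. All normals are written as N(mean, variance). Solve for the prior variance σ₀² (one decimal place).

For the Normal–Normal model with known σ², precisions add: τ_n = τ₀ + n/σ².
So 1/σ₀² = 1/1.9270 − 11/24.0 = 0.518941 − 0.458333 = 0.060608.
Hence σ₀² = 1/0.060608 ≈ 16.5.

σ₀² = 16.5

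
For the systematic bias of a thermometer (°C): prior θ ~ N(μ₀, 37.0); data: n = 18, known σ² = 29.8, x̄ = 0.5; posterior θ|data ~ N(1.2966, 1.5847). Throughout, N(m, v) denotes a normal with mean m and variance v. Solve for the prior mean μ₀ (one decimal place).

With known observation variance, the Normal–Normal posterior has precision τ_n = τ₀ + n/σ² and mean μ_n = (τ₀μ₀ + (n/σ²)x̄)/τ_n.
Here τ₀ = 1/37.0 = 0.027027 and τ_data = 18/29.8 = 0.604027, so τ_n = 0.631054.
Rearranging for μ₀: μ₀ = (μ_n·τ_n − τ_data·x̄)/τ₀ = (1.2966·0.631054 − 0.604027·0.5) / 0.027027 = 0.516211/0.027027 ≈ 19.1.

μ₀ = 19.1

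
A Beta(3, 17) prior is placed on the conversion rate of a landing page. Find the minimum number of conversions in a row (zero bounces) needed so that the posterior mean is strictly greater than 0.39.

After k conversions and 0 bounces the posterior is Beta(3+k, 17), with mean (3+k)/(3+17+k).
Set (3+k)/(20+k) > 0.39 and solve: k > (0.39·20 − 3)/(1 − 0.39) = 7.869.
The smallest integer exceeding 7.869 is 8, and checking k=8: (11)/(28) = 0.3929 > 0.39.

k = 8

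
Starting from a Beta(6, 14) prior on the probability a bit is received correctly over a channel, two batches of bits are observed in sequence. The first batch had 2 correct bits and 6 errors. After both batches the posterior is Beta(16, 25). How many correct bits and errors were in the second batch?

8 correct bits and 5 errors

Sequential conjugate updates are equivalent to a single update on the pooled data, so total successes = posterior α − prior α and total failures = posterior β − prior β.
Total across both batches: 16−6=10 correct bits, 25−14=11 errors.
Subtract the first batch: 10−2=8 correct bits and 11−6=5 errors.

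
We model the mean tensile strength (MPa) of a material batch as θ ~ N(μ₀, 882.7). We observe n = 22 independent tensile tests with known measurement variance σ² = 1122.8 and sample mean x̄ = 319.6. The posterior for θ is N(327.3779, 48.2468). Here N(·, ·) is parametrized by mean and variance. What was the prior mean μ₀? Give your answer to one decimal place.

The posterior mean is a precision-weighted average: μ_n = (τ₀μ₀ + τ_data·x̄)/(τ₀+τ_data), with τ₀=1/σ₀² and τ_data=n/σ².
Here τ₀ = 1/882.7 = 0.001133 and τ_data = 22/1122.8 = 0.019594, so τ_n = 0.020727.
Rearranging for μ₀: μ₀ = (μ_n·τ_n − τ_data·x̄)/τ₀ = (327.3779·0.020727 − 0.019594·319.6) / 0.001133 = 0.523319/0.001133 ≈ 461.9.

μ₀ = 461.9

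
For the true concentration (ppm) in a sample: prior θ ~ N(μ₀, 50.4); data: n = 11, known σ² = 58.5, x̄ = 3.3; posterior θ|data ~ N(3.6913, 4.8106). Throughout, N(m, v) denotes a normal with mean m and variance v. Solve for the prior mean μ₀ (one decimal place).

μ₀ = 7.4

With known observation variance, the Normal–Normal posterior has precision τ_n = τ₀ + n/σ² and mean μ_n = (τ₀μ₀ + (n/σ²)x̄)/τ_n.
Here τ₀ = 1/50.4 = 0.019841 and τ_data = 11/58.5 = 0.188034, so τ_n = 0.207875.
Rearranging for μ₀: μ₀ = (μ_n·τ_n − τ_data·x̄)/τ₀ = (3.6913·0.207875 − 0.188034·3.3) / 0.019841 = 0.146817/0.019841 ≈ 7.4.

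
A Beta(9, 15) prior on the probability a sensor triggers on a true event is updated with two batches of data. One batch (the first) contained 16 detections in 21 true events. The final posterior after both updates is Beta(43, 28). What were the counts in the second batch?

18 detections and 8 misses

Because Beta–binomial updating is additive in the counts, the combined data contributed (α_post−α_prior, β_post−β_prior) successes and failures.
Total across both batches: 43−9=34 detections, 28−15=13 misses.
Subtract the first batch: 34−16=18 detections and 13−5=8 misses.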